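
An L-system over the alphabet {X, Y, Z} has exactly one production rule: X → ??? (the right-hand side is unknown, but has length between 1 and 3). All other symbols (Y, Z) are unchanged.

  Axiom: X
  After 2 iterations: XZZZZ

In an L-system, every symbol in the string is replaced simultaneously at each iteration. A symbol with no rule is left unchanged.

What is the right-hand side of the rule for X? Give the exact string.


Trying X → XZZ:
  Step 0: X
  Step 1: XZZ
  Step 2: XZZZZ
Matches the given result.

Answer: XZZ


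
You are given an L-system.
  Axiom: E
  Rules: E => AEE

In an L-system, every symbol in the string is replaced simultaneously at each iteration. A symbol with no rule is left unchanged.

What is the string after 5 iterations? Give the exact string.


Answer: AAAAAEEAEEAAEEAEEAAAEEAEEAAEEAEEAAAAEEAEEAAEEAEEAAAEEAEEAAEEAEE

Derivation:
Step 0: E
Step 1: AEE
Step 2: AAEEAEE
Step 3: AAAEEAEEAAEEAEE
Step 4: AAAAEEAEEAAEEAEEAAAEEAEEAAEEAEE
Step 5: AAAAAEEAEEAAEEAEEAAAEEAEEAAEEAEEAAAAEEAEEAAEEAEEAAAEEAEEAAEEAEE


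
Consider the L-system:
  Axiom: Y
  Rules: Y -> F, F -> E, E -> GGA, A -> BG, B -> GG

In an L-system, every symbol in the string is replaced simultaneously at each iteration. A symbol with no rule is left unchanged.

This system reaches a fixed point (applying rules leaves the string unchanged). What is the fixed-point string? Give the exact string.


Answer: GGGGG

Derivation:
Step 0: Y
Step 1: F
Step 2: E
Step 3: GGA
Step 4: GGBG
Step 5: GGGGG
Step 6: GGGGG  (unchanged — fixed point at step 5)


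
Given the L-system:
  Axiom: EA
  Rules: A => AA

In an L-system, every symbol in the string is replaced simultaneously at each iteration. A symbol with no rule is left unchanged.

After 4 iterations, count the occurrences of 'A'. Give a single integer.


Answer: 16

Derivation:
Step 0: EA  (1 'A')
Step 1: EAA  (2 'A')
Step 2: EAAAA  (4 'A')
Step 3: EAAAAAAAA  (8 'A')
Step 4: EAAAAAAAAAAAAAAAA  (16 'A')


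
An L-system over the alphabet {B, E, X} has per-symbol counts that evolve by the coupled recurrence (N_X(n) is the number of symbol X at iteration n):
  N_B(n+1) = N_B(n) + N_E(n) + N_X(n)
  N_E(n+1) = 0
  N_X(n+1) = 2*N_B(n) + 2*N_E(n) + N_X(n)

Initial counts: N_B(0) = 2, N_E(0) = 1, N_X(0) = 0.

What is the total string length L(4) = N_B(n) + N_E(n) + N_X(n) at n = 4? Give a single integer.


Answer: 123

Derivation:
Step 0: N_B=2, N_E=1, N_X=0, L=3
Step 1: N_B=3, N_E=0, N_X=6, L=9
Step 2: N_B=9, N_E=0, N_X=12, L=21
Step 3: N_B=21, N_E=0, N_X=30, L=51
Step 4: N_B=51, N_E=0, N_X=72, L=123


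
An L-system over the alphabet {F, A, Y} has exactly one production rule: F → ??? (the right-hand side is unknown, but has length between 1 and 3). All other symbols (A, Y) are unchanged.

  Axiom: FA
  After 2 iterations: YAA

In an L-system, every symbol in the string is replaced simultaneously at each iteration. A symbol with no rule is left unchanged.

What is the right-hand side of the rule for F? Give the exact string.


Answer: YA

Derivation:
Trying F → YA:
  Step 0: FA
  Step 1: YAA
  Step 2: YAA
Matches the given result.


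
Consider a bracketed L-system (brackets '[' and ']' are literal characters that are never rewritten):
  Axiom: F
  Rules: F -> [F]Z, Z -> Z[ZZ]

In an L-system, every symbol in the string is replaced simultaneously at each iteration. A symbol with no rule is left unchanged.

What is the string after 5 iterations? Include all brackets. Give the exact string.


Answer: [[[[[F]Z]Z[ZZ]]Z[ZZ][Z[ZZ]Z[ZZ]]]Z[ZZ][Z[ZZ]Z[ZZ]][Z[ZZ][Z[ZZ]Z[ZZ]]Z[ZZ][Z[ZZ]Z[ZZ]]]]Z[ZZ][Z[ZZ]Z[ZZ]][Z[ZZ][Z[ZZ]Z[ZZ]]Z[ZZ][Z[ZZ]Z[ZZ]]][Z[ZZ][Z[ZZ]Z[ZZ]][Z[ZZ][Z[ZZ]Z[ZZ]]Z[ZZ][Z[ZZ]Z[ZZ]]]Z[ZZ][Z[ZZ]Z[ZZ]][Z[ZZ][Z[ZZ]Z[ZZ]]Z[ZZ][Z[ZZ]Z[ZZ]]]]

Derivation:
Step 0: F
Step 1: [F]Z
Step 2: [[F]Z]Z[ZZ]
Step 3: [[[F]Z]Z[ZZ]]Z[ZZ][Z[ZZ]Z[ZZ]]
Step 4: [[[[F]Z]Z[ZZ]]Z[ZZ][Z[ZZ]Z[ZZ]]]Z[ZZ][Z[ZZ]Z[ZZ]][Z[ZZ][Z[ZZ]Z[ZZ]]Z[ZZ][Z[ZZ]Z[ZZ]]]
Step 5: [[[[[F]Z]Z[ZZ]]Z[ZZ][Z[ZZ]Z[ZZ]]]Z[ZZ][Z[ZZ]Z[ZZ]][Z[ZZ][Z[ZZ]Z[ZZ]]Z[ZZ][Z[ZZ]Z[ZZ]]]]Z[ZZ][Z[ZZ]Z[ZZ]][Z[ZZ][Z[ZZ]Z[ZZ]]Z[ZZ][Z[ZZ]Z[ZZ]]][Z[ZZ][Z[ZZ]Z[ZZ]][Z[ZZ][Z[ZZ]Z[ZZ]]Z[ZZ][Z[ZZ]Z[ZZ]]]Z[ZZ][Z[ZZ]Z[ZZ]][Z[ZZ][Z[ZZ]Z[ZZ]]Z[ZZ][Z[ZZ]Z[ZZ]]]]


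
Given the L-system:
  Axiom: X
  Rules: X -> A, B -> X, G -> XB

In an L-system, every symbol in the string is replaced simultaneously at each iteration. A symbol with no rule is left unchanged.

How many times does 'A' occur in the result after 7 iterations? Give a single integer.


Answer: 1

Derivation:
Step 0: X  (0 'A')
Step 1: A  (1 'A')
Step 2: A  (1 'A')
Step 3: A  (1 'A')
Step 4: A  (1 'A')
Step 5: A  (1 'A')
Step 6: A  (1 'A')
Step 7: A  (1 'A')


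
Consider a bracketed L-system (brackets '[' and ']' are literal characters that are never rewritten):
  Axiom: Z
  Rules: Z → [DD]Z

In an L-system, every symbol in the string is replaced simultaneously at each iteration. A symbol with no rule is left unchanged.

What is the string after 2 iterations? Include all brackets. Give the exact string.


Step 0: Z
Step 1: [DD]Z
Step 2: [DD][DD]Z

Answer: [DD][DD]Z


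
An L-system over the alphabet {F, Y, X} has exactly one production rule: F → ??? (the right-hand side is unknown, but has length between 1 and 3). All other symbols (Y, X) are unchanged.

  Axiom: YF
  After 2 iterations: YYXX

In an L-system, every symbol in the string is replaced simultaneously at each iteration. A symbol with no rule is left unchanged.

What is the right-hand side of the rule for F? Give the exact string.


Trying F → YXX:
  Step 0: YF
  Step 1: YYXX
  Step 2: YYXX
Matches the given result.

Answer: YXX


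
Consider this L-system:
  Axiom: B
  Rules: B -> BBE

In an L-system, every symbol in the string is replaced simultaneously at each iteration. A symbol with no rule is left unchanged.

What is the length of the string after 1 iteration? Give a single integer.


Answer: 3

Derivation:
Step 0: length = 1
Step 1: length = 3


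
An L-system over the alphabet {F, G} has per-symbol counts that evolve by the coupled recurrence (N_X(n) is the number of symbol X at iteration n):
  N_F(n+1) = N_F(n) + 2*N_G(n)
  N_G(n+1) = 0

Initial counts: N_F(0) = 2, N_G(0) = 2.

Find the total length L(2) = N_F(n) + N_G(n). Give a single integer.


Answer: 6

Derivation:
Step 0: N_F=2, N_G=2, L=4
Step 1: N_F=6, N_G=0, L=6
Step 2: N_F=6, N_G=0, L=6


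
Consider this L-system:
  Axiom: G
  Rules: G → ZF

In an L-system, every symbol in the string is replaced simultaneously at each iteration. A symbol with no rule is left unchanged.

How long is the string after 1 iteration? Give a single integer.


Answer: 2

Derivation:
Step 0: length = 1
Step 1: length = 2


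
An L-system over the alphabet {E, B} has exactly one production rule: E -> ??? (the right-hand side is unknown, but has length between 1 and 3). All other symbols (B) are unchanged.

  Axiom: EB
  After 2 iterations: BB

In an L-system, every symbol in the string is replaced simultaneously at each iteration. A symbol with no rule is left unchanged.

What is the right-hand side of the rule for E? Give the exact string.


Trying E -> B:
  Step 0: EB
  Step 1: BB
  Step 2: BB
Matches the given result.

Answer: B


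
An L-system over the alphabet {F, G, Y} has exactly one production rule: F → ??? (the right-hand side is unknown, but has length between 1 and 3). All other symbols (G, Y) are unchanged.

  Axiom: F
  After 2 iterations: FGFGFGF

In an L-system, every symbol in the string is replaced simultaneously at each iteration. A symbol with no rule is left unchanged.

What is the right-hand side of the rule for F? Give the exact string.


Answer: FGF

Derivation:
Trying F → FGF:
  Step 0: F
  Step 1: FGF
  Step 2: FGFGFGF
Matches the given result.


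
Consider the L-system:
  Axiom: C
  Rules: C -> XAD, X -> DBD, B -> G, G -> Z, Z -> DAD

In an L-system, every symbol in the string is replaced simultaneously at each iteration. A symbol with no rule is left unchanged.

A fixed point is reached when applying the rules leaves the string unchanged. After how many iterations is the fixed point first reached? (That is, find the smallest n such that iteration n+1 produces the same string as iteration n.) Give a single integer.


Answer: 5

Derivation:
Step 0: C
Step 1: XAD
Step 2: DBDAD
Step 3: DGDAD
Step 4: DZDAD
Step 5: DDADDAD
Step 6: DDADDAD  (unchanged — fixed point at step 5)


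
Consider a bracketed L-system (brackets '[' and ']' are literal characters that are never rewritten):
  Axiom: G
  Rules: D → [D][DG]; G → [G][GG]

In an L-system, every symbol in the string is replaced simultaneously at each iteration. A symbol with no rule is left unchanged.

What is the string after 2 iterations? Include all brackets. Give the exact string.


Step 0: G
Step 1: [G][GG]
Step 2: [[G][GG]][[G][GG][G][GG]]

Answer: [[G][GG]][[G][GG][G][GG]]


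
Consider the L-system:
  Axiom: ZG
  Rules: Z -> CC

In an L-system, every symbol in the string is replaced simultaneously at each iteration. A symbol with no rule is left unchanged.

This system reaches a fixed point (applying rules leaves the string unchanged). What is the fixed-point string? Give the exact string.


Step 0: ZG
Step 1: CCG
Step 2: CCG  (unchanged — fixed point at step 1)

Answer: CCG


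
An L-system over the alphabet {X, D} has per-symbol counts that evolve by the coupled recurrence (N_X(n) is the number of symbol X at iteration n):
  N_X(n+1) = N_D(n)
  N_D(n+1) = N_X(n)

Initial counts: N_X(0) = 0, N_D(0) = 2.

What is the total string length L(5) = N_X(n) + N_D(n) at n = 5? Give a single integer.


Answer: 2

Derivation:
Step 0: N_X=0, N_D=2, L=2
Step 1: N_X=2, N_D=0, L=2
Step 2: N_X=0, N_D=2, L=2
Step 3: N_X=2, N_D=0, L=2
Step 4: N_X=0, N_D=2, L=2
Step 5: N_X=2, N_D=0, L=2


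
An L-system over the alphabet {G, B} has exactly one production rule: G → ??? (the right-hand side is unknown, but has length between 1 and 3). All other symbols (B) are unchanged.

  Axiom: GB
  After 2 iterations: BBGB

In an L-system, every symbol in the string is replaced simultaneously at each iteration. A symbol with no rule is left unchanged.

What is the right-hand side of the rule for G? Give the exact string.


Answer: BG

Derivation:
Trying G → BG:
  Step 0: GB
  Step 1: BGB
  Step 2: BBGB
Matches the given result.


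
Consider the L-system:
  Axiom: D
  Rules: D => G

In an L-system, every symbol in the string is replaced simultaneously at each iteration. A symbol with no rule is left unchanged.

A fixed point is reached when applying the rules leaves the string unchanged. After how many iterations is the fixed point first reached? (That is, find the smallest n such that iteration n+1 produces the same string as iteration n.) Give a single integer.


Answer: 1

Derivation:
Step 0: D
Step 1: G
Step 2: G  (unchanged — fixed point at step 1)


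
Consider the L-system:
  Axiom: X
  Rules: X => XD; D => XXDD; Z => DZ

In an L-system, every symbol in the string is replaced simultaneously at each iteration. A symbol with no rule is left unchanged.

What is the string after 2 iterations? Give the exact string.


Answer: XDXXDD

Derivation:
Step 0: X
Step 1: XD
Step 2: XDXXDD


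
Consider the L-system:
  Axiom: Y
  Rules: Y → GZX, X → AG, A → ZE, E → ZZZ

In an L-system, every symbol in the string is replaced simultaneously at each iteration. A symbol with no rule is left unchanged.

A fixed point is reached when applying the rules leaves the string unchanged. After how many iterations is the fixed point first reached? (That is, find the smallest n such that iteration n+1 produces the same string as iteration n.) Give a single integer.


Answer: 4

Derivation:
Step 0: Y
Step 1: GZX
Step 2: GZAG
Step 3: GZZEG
Step 4: GZZZZZG
Step 5: GZZZZZG  (unchanged — fixed point at step 4)


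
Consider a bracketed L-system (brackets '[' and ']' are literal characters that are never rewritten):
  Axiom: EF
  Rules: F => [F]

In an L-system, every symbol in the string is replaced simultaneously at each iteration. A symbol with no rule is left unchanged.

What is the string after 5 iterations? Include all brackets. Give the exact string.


Answer: E[[[[[F]]]]]

Derivation:
Step 0: EF
Step 1: E[F]
Step 2: E[[F]]
Step 3: E[[[F]]]
Step 4: E[[[[F]]]]
Step 5: E[[[[[F]]]]]


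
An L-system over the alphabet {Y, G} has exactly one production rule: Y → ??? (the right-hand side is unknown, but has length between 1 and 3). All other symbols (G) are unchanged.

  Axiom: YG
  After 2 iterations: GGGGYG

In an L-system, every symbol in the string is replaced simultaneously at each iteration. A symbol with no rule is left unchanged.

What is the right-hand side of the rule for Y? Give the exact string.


Trying Y → GGY:
  Step 0: YG
  Step 1: GGYG
  Step 2: GGGGYG
Matches the given result.

Answer: GGY


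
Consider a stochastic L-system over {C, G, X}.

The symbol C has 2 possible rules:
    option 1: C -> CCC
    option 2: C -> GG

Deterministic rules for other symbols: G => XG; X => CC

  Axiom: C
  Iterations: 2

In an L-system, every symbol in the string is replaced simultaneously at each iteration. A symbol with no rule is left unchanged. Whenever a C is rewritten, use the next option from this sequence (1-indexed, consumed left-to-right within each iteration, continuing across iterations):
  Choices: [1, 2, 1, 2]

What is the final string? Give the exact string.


Step 0: C
Step 1: CCC  (used choices [1])
Step 2: GGCCCGG  (used choices [2, 1, 2])

Answer: GGCCCGG


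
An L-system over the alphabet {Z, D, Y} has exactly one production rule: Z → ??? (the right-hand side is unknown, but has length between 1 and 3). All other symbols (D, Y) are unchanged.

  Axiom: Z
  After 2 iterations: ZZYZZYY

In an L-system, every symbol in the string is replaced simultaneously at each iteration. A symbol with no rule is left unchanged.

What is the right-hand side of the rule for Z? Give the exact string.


Trying Z → ZZY:
  Step 0: Z
  Step 1: ZZY
  Step 2: ZZYZZYY
Matches the given result.

Answer: ZZY


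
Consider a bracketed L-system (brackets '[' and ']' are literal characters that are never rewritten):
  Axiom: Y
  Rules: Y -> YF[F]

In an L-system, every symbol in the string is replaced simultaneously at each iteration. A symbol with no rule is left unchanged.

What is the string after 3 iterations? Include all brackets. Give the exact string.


Answer: YF[F]F[F]F[F]

Derivation:
Step 0: Y
Step 1: YF[F]
Step 2: YF[F]F[F]
Step 3: YF[F]F[F]F[F]


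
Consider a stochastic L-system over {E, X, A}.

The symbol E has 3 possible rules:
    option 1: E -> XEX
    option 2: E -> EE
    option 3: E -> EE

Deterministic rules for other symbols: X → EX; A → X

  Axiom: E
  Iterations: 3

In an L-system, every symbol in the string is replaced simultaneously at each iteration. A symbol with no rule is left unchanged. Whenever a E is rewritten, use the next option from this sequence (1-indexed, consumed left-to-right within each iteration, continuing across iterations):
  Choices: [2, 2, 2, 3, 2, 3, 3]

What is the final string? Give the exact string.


Step 0: E
Step 1: EE  (used choices [2])
Step 2: EEEE  (used choices [2, 2])
Step 3: EEEEEEEE  (used choices [3, 2, 3, 3])

Answer: EEEEEEEE


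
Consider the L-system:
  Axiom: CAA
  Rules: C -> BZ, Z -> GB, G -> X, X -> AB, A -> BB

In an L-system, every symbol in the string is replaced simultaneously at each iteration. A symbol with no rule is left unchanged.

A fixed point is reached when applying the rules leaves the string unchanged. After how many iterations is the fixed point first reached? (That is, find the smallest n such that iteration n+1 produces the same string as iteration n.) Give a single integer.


Answer: 5

Derivation:
Step 0: CAA
Step 1: BZBBBB
Step 2: BGBBBBB
Step 3: BXBBBBB
Step 4: BABBBBBB
Step 5: BBBBBBBBB
Step 6: BBBBBBBBB  (unchanged — fixed point at step 5)


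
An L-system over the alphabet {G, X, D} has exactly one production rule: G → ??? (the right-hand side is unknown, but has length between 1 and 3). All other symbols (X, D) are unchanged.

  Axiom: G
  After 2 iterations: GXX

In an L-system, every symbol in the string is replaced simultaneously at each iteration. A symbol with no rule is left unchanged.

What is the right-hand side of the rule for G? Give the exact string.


Answer: GX

Derivation:
Trying G → GX:
  Step 0: G
  Step 1: GX
  Step 2: GXX
Matches the given result.


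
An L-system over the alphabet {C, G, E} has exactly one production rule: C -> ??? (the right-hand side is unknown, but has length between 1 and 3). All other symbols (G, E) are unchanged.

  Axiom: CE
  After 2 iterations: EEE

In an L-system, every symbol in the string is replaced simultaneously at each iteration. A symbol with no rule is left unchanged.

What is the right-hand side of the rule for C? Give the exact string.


Trying C -> EE:
  Step 0: CE
  Step 1: EEE
  Step 2: EEE
Matches the given result.

Answer: EE


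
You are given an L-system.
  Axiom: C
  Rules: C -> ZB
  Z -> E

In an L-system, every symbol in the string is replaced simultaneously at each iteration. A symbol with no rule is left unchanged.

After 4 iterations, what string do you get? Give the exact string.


Step 0: C
Step 1: ZB
Step 2: EB
Step 3: EB
Step 4: EB

Answer: EB


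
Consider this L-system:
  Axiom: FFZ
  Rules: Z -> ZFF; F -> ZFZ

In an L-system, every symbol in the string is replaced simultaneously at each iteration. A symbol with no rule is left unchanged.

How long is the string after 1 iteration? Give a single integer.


Answer: 9

Derivation:
Step 0: length = 3
Step 1: length = 9


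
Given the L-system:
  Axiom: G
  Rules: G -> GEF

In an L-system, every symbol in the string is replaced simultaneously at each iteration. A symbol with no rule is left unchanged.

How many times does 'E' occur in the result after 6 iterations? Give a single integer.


Step 0: G  (0 'E')
Step 1: GEF  (1 'E')
Step 2: GEFEF  (2 'E')
Step 3: GEFEFEF  (3 'E')
Step 4: GEFEFEFEF  (4 'E')
Step 5: GEFEFEFEFEF  (5 'E')
Step 6: GEFEFEFEFEFEF  (6 'E')

Answer: 6


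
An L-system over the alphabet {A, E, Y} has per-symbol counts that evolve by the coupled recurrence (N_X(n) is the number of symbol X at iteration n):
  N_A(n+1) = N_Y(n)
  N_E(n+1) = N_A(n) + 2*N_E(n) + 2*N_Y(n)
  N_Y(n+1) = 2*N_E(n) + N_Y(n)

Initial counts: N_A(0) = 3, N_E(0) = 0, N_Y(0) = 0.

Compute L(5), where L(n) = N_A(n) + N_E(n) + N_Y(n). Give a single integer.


Answer: 642

Derivation:
Step 0: N_A=3, N_E=0, N_Y=0, L=3
Step 1: N_A=0, N_E=3, N_Y=0, L=3
Step 2: N_A=0, N_E=6, N_Y=6, L=12
Step 3: N_A=6, N_E=24, N_Y=18, L=48
Step 4: N_A=18, N_E=90, N_Y=66, L=174
Step 5: N_A=66, N_E=330, N_Y=246, L=642


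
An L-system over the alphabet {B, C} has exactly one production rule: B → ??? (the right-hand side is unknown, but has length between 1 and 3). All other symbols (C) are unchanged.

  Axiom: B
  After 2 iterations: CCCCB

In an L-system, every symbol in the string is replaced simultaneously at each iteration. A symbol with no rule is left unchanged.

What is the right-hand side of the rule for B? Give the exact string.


Trying B → CCB:
  Step 0: B
  Step 1: CCB
  Step 2: CCCCB
Matches the given result.

Answer: CCB


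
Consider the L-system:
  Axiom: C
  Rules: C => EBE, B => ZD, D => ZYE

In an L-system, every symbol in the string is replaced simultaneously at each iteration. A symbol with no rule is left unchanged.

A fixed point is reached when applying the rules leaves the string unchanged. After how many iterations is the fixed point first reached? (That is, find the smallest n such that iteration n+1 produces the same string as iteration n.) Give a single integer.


Step 0: C
Step 1: EBE
Step 2: EZDE
Step 3: EZZYEE
Step 4: EZZYEE  (unchanged — fixed point at step 3)

Answer: 3


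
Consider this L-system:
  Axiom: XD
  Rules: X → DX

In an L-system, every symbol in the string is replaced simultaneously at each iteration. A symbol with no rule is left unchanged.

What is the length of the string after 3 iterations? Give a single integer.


Step 0: length = 2
Step 1: length = 3
Step 2: length = 4
Step 3: length = 5

Answer: 5


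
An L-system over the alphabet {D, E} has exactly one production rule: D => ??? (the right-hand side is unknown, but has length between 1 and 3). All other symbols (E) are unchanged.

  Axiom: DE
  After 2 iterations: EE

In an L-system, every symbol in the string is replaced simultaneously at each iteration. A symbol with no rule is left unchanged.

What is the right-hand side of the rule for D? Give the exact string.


Answer: E

Derivation:
Trying D => E:
  Step 0: DE
  Step 1: EE
  Step 2: EE
Matches the given result.


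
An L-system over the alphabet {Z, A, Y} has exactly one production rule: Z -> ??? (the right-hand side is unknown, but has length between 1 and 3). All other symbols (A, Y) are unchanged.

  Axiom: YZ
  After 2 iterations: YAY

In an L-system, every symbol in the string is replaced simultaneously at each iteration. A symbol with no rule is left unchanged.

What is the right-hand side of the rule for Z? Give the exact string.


Answer: AY

Derivation:
Trying Z -> AY:
  Step 0: YZ
  Step 1: YAY
  Step 2: YAY
Matches the given result.


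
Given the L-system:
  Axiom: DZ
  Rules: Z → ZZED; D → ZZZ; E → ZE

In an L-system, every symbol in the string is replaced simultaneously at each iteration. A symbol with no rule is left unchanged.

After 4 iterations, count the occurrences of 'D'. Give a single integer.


Answer: 49

Derivation:
Step 0: DZ  (1 'D')
Step 1: ZZZZZED  (1 'D')
Step 2: ZZEDZZEDZZEDZZEDZZEDZEZZZ  (5 'D')
Step 3: ZZEDZZEDZEZZZZZEDZZEDZEZZZZZEDZZEDZEZZZZZEDZZEDZEZZZZZEDZZEDZEZZZZZEDZEZZEDZZEDZZED  (14 'D')
Step 4: ZZEDZZEDZEZZZZZEDZZEDZEZZZZZEDZEZZEDZZEDZZEDZZEDZZEDZEZZZZZEDZZEDZEZZZZZEDZEZZEDZZEDZZEDZZEDZZEDZEZZZZZEDZZEDZEZZZZZEDZEZZEDZZEDZZEDZZEDZZEDZEZZZZZEDZZEDZEZZZZZEDZEZZEDZZEDZZEDZZEDZZEDZEZZZZZEDZZEDZEZZZZZEDZEZZEDZZEDZZEDZZEDZZEDZEZZZZZEDZEZZEDZZEDZEZZZZZEDZZEDZEZZZZZEDZZEDZEZZZ  (49 'D')


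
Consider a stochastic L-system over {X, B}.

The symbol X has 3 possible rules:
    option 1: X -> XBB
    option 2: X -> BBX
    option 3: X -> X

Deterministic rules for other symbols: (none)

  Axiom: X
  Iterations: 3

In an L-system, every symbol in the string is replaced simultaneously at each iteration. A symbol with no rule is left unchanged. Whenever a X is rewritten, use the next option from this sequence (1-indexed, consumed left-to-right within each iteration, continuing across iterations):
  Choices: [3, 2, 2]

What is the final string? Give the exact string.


Step 0: X
Step 1: X  (used choices [3])
Step 2: BBX  (used choices [2])
Step 3: BBBBX  (used choices [2])

Answer: BBBBX


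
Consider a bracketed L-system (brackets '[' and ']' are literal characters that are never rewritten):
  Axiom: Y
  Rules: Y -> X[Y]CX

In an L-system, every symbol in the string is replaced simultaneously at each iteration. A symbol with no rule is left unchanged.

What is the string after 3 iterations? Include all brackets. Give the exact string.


Step 0: Y
Step 1: X[Y]CX
Step 2: X[X[Y]CX]CX
Step 3: X[X[X[Y]CX]CX]CX

Answer: X[X[X[Y]CX]CX]CX


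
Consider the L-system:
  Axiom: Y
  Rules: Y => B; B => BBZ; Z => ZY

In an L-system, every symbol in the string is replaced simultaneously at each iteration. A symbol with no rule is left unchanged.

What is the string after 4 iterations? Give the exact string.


Step 0: Y
Step 1: B
Step 2: BBZ
Step 3: BBZBBZZY
Step 4: BBZBBZZYBBZBBZZYZYB

Answer: BBZBBZZYBBZBBZZYZYB


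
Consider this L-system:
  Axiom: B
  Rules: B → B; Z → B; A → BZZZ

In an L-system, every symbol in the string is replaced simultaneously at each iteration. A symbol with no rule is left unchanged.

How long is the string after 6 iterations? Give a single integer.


Answer: 1

Derivation:
Step 0: length = 1
Step 1: length = 1
Step 2: length = 1
Step 3: length = 1
Step 4: length = 1
Step 5: length = 1
Step 6: length = 1


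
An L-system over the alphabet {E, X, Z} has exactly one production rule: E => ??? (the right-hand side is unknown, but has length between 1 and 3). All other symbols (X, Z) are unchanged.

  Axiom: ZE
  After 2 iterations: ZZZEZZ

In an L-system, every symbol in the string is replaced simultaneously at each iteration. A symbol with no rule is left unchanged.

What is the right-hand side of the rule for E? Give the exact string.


Answer: ZEZ

Derivation:
Trying E => ZEZ:
  Step 0: ZE
  Step 1: ZZEZ
  Step 2: ZZZEZZ
Matches the given result.


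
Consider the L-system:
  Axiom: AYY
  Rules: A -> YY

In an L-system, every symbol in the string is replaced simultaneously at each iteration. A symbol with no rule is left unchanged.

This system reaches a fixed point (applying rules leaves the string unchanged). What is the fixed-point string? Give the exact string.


Answer: YYYY

Derivation:
Step 0: AYY
Step 1: YYYY
Step 2: YYYY  (unchanged — fixed point at step 1)


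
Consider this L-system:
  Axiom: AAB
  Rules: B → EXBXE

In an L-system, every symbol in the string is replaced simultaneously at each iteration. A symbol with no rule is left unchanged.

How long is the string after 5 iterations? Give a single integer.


Step 0: length = 3
Step 1: length = 7
Step 2: length = 11
Step 3: length = 15
Step 4: length = 19
Step 5: length = 23

Answer: 23


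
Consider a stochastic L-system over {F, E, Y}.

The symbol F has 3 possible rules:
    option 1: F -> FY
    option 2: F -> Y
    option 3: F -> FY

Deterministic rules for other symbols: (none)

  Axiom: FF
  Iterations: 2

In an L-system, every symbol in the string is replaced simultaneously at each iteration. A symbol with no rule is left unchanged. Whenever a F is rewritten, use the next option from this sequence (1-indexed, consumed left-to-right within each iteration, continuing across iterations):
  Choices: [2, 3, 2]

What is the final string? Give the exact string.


Step 0: FF
Step 1: YFY  (used choices [2, 3])
Step 2: YYY  (used choices [2])

Answer: YYY


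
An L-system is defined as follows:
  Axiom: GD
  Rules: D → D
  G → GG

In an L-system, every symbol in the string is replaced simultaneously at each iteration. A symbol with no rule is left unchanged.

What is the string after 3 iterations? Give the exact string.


Step 0: GD
Step 1: GGD
Step 2: GGGGD
Step 3: GGGGGGGGD

Answer: GGGGGGGGD


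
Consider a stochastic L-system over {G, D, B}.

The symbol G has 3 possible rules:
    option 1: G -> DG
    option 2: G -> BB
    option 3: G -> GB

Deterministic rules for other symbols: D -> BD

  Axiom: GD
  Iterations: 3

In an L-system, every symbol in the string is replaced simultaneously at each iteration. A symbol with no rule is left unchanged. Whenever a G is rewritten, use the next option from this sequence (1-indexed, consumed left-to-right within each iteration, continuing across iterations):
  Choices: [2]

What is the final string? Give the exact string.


Answer: BBBBBD

Derivation:
Step 0: GD
Step 1: BBBD  (used choices [2])
Step 2: BBBBD  (used choices [])
Step 3: BBBBBD  (used choices [])


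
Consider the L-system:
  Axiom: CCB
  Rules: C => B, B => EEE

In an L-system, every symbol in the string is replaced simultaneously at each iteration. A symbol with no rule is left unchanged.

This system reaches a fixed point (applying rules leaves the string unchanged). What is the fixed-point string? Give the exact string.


Step 0: CCB
Step 1: BBEEE
Step 2: EEEEEEEEE
Step 3: EEEEEEEEE  (unchanged — fixed point at step 2)

Answer: EEEEEEEEE


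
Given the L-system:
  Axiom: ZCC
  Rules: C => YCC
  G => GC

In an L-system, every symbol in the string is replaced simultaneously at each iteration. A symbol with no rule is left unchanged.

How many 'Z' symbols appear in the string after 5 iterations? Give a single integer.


Answer: 1

Derivation:
Step 0: ZCC  (1 'Z')
Step 1: ZYCCYCC  (1 'Z')
Step 2: ZYYCCYCCYYCCYCC  (1 'Z')
Step 3: ZYYYCCYCCYYCCYCCYYYCCYCCYYCCYCC  (1 'Z')
Step 4: ZYYYYCCYCCYYCCYCCYYYCCYCCYYCCYCCYYYYCCYCCYYCCYCCYYYCCYCCYYCCYCC  (1 'Z')
Step 5: ZYYYYYCCYCCYYCCYCCYYYCCYCCYYCCYCCYYYYCCYCCYYCCYCCYYYCCYCCYYCCYCCYYYYYCCYCCYYCCYCCYYYCCYCCYYCCYCCYYYYCCYCCYYCCYCCYYYCCYCCYYCCYCC  (1 'Z')


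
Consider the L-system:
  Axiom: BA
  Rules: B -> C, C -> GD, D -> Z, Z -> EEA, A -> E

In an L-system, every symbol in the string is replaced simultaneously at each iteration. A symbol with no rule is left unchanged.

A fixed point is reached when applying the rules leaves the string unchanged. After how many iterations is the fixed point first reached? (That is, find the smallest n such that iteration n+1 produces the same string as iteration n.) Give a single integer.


Answer: 5

Derivation:
Step 0: BA
Step 1: CE
Step 2: GDE
Step 3: GZE
Step 4: GEEAE
Step 5: GEEEE
Step 6: GEEEE  (unchanged — fixed point at step 5)


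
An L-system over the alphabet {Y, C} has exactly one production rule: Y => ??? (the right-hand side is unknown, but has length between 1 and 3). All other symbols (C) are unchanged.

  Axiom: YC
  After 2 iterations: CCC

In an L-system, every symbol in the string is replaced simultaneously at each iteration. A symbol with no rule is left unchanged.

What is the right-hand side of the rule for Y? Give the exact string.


Trying Y => CC:
  Step 0: YC
  Step 1: CCC
  Step 2: CCC
Matches the given result.

Answer: CC


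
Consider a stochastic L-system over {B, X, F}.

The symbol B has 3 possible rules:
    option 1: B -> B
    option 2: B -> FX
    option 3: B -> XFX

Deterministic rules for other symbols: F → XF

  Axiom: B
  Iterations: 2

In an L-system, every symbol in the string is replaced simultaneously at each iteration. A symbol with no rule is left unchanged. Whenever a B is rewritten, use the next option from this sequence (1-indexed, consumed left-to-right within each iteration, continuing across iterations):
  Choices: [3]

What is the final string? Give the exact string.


Answer: XXFX

Derivation:
Step 0: B
Step 1: XFX  (used choices [3])
Step 2: XXFX  (used choices [])


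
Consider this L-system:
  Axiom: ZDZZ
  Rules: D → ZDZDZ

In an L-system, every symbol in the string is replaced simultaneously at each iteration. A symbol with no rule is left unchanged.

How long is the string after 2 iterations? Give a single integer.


Answer: 16

Derivation:
Step 0: length = 4
Step 1: length = 8
Step 2: length = 16


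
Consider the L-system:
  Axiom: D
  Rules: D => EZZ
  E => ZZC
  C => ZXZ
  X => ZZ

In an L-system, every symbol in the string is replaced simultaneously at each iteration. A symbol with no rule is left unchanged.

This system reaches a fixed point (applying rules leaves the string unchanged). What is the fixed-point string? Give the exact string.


Answer: ZZZZZZZZ

Derivation:
Step 0: D
Step 1: EZZ
Step 2: ZZCZZ
Step 3: ZZZXZZZ
Step 4: ZZZZZZZZ
Step 5: ZZZZZZZZ  (unchanged — fixed point at step 4)


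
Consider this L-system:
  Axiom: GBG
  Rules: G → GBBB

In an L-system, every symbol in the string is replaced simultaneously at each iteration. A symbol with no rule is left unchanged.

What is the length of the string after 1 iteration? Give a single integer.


Step 0: length = 3
Step 1: length = 9

Answer: 9


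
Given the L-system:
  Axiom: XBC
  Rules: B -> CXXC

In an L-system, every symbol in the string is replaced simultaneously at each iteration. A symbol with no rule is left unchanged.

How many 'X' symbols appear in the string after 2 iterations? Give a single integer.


Answer: 3

Derivation:
Step 0: XBC  (1 'X')
Step 1: XCXXCC  (3 'X')
Step 2: XCXXCC  (3 'X')


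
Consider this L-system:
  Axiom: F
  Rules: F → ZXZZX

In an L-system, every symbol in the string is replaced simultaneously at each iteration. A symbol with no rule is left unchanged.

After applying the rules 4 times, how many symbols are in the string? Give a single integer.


Step 0: length = 1
Step 1: length = 5
Step 2: length = 5
Step 3: length = 5
Step 4: length = 5

Answer: 5


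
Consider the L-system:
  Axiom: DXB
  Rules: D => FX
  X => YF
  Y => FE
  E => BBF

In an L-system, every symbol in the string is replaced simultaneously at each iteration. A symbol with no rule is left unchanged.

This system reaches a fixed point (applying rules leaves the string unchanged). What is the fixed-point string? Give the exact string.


Answer: FFBBFFFBBFFB

Derivation:
Step 0: DXB
Step 1: FXYFB
Step 2: FYFFEFB
Step 3: FFEFFBBFFB
Step 4: FFBBFFFBBFFB
Step 5: FFBBFFFBBFFB  (unchanged — fixed point at step 4)


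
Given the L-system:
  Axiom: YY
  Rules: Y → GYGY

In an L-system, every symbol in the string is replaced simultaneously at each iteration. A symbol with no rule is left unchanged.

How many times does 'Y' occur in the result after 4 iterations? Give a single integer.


Step 0: YY  (2 'Y')
Step 1: GYGYGYGY  (4 'Y')
Step 2: GGYGYGGYGYGGYGYGGYGY  (8 'Y')
Step 3: GGGYGYGGYGYGGGYGYGGYGYGGGYGYGGYGYGGGYGYGGYGY  (16 'Y')
Step 4: GGGGYGYGGYGYGGGYGYGGYGYGGGGYGYGGYGYGGGYGYGGYGYGGGGYGYGGYGYGGGYGYGGYGYGGGGYGYGGYGYGGGYGYGGYGY  (32 'Y')

Answer: 32


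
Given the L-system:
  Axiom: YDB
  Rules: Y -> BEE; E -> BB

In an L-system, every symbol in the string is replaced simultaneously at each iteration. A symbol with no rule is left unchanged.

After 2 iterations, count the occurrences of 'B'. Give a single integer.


Step 0: YDB  (1 'B')
Step 1: BEEDB  (2 'B')
Step 2: BBBBBDB  (6 'B')

Answer: 6


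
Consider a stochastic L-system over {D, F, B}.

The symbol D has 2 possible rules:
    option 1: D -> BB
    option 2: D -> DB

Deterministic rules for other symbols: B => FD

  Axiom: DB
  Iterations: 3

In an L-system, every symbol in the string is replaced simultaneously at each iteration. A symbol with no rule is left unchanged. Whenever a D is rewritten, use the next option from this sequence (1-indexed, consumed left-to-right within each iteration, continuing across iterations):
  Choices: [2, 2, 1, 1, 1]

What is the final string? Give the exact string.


Step 0: DB
Step 1: DBFD  (used choices [2])
Step 2: DBFDFBB  (used choices [2, 1])
Step 3: BBFDFBBFFDFD  (used choices [1, 1])

Answer: BBFDFBBFFDFD


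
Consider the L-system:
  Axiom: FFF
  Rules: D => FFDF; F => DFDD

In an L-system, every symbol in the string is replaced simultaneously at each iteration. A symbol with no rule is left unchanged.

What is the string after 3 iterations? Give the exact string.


Step 0: FFF
Step 1: DFDDDFDDDFDD
Step 2: FFDFDFDDFFDFFFDFFFDFDFDDFFDFFFDFFFDFDFDDFFDFFFDF
Step 3: DFDDDFDDFFDFDFDDFFDFDFDDFFDFFFDFDFDDDFDDFFDFDFDDDFDDDFDDFFDFDFDDDFDDDFDDFFDFDFDDFFDFDFDDFFDFFFDFDFDDDFDDFFDFDFDDDFDDDFDDFFDFDFDDDFDDDFDDFFDFDFDDFFDFDFDDFFDFFFDFDFDDDFDDFFDFDFDDDFDDDFDDFFDFDFDD

Answer: DFDDDFDDFFDFDFDDFFDFDFDDFFDFFFDFDFDDDFDDFFDFDFDDDFDDDFDDFFDFDFDDDFDDDFDDFFDFDFDDFFDFDFDDFFDFFFDFDFDDDFDDFFDFDFDDDFDDDFDDFFDFDFDDDFDDDFDDFFDFDFDDFFDFDFDDFFDFFFDFDFDDDFDDFFDFDFDDDFDDDFDDFFDFDFDD


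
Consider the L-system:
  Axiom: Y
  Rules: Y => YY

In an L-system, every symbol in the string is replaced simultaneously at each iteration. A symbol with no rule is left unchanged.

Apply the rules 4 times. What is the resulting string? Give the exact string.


Answer: YYYYYYYYYYYYYYYY

Derivation:
Step 0: Y
Step 1: YY
Step 2: YYYY
Step 3: YYYYYYYY
Step 4: YYYYYYYYYYYYYYYY


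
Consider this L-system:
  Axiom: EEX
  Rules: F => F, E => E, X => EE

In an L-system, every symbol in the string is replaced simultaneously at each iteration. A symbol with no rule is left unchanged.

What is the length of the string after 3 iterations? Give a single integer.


Answer: 4

Derivation:
Step 0: length = 3
Step 1: length = 4
Step 2: length = 4
Step 3: length = 4


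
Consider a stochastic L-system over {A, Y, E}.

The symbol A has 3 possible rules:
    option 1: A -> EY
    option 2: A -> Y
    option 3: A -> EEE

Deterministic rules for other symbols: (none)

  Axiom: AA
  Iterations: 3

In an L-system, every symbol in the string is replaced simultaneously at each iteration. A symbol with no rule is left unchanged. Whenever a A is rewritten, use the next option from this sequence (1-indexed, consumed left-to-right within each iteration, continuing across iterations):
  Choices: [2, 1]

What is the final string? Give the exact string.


Step 0: AA
Step 1: YEY  (used choices [2, 1])
Step 2: YEY  (used choices [])
Step 3: YEY  (used choices [])

Answer: YEY


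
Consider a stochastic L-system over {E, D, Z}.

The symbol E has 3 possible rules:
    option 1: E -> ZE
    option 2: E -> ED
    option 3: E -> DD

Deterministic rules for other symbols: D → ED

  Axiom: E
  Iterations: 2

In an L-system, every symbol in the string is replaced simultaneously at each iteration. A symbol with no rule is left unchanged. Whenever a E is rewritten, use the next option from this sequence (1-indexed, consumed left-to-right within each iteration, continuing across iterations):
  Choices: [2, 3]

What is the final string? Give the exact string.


Step 0: E
Step 1: ED  (used choices [2])
Step 2: DDED  (used choices [3])

Answer: DDED


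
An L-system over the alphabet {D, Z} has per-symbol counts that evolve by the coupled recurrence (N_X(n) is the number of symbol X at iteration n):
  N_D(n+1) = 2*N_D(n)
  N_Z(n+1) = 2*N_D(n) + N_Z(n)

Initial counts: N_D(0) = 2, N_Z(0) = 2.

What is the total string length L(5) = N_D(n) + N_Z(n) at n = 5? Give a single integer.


Step 0: N_D=2, N_Z=2, L=4
Step 1: N_D=4, N_Z=6, L=10
Step 2: N_D=8, N_Z=14, L=22
Step 3: N_D=16, N_Z=30, L=46
Step 4: N_D=32, N_Z=62, L=94
Step 5: N_D=64, N_Z=126, L=190

Answer: 190


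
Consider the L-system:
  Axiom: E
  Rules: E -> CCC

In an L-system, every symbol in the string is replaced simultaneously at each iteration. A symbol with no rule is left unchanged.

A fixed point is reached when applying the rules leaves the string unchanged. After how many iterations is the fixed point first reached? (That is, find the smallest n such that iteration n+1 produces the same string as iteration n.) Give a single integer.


Step 0: E
Step 1: CCC
Step 2: CCC  (unchanged — fixed point at step 1)

Answer: 1


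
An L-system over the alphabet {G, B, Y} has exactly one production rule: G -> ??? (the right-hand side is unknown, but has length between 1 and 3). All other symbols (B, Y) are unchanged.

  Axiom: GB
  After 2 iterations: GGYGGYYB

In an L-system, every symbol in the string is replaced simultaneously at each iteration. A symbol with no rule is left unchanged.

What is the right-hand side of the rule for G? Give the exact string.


Answer: GGY

Derivation:
Trying G -> GGY:
  Step 0: GB
  Step 1: GGYB
  Step 2: GGYGGYYB
Matches the given result.


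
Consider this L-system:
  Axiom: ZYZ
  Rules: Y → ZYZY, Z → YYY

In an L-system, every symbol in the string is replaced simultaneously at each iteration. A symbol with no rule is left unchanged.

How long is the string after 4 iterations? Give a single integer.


Answer: 500

Derivation:
Step 0: length = 3
Step 1: length = 10
Step 2: length = 38
Step 3: length = 136
Step 4: length = 500


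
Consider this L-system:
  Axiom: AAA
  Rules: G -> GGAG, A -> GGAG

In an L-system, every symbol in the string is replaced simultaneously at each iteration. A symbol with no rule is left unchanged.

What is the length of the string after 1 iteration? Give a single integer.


Answer: 12

Derivation:
Step 0: length = 3
Step 1: length = 12


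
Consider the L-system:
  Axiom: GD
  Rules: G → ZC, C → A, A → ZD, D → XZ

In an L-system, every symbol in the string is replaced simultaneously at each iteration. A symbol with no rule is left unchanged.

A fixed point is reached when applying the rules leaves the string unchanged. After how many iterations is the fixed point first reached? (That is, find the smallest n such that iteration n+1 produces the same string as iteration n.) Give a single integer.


Step 0: GD
Step 1: ZCXZ
Step 2: ZAXZ
Step 3: ZZDXZ
Step 4: ZZXZXZ
Step 5: ZZXZXZ  (unchanged — fixed point at step 4)

Answer: 4
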